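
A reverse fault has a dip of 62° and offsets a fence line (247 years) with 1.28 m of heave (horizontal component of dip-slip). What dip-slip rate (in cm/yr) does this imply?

1.10 cm/yr

dip-slip = heave / cos(dip) = 1.28 m / cos(62°) = 2.726 m
rate = 2.726 m / 247 years = 0.0110 m/yr = 1.10 cm/yr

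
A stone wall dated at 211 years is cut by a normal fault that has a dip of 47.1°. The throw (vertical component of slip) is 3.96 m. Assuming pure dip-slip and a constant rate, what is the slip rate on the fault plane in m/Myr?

25600 m/Myr

dip-slip = throw / sin(dip) = 3.96 m / sin(47.1°) = 5.406 m
rate = 5.406 m / 211 years = 0.0256 m/yr = 25600 m/Myr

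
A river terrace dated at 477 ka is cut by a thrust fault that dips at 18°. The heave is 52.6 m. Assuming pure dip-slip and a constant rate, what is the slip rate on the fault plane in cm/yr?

dip-slip = heave / cos(dip) = 52.6 m / cos(18°) = 55.31 m
rate = 55.31 m / 477 ka = 0.000116 m/yr = 0.0116 cm/yr

0.0116 cm/yr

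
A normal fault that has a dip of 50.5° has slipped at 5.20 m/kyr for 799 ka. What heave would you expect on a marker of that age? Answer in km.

2.64 km

dip-slip = rate × time = 5.20 m/kyr × 799 ka = 4155 m
heave = dip-slip × cos(dip) = 4155 × cos(50.5°) = 2640 m = 2.64 km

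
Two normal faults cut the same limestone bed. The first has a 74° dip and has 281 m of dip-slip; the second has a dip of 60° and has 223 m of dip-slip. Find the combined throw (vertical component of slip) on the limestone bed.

463 m

throw_A = 281 × sin(74°) = 270.1 m
throw_B = 223 × sin(60°) = 193.1 m
total = 270.1 + 193.1 = 463 m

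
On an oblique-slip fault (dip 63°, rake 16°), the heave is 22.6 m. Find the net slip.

dip-slip = heave / cos(dip) = 22.6 / cos(63°) = 49.78 m
net slip = dip-slip / sin(rake) = 49.78 / sin(16°) = 181 m

181 m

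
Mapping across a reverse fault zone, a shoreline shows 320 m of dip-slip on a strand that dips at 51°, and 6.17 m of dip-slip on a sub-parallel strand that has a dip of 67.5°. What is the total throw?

254 m

throw_A = 320 × sin(51°) = 248.7 m
throw_B = 6.17 × sin(67.5°) = 5.700 m
total = 248.7 + 5.700 = 254 m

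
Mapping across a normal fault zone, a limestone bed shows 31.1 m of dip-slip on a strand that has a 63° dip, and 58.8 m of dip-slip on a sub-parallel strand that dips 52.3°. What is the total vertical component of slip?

74.2 m

throw_A = 31.1 × sin(63°) = 27.71 m
throw_B = 58.8 × sin(52.3°) = 46.52 m
total = 27.71 + 46.52 = 74.2 m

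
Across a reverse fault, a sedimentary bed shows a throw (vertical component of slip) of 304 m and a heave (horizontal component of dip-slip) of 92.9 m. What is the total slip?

318 m

net slip = √(throw² + heave²) = √(304² + 92.9²) = 318 m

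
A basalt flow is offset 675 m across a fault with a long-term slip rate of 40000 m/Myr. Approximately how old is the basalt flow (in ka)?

age = offset / rate = 675 m / (40000 m/Myr) = 16900 yr = 16.9 ka

16.9 ka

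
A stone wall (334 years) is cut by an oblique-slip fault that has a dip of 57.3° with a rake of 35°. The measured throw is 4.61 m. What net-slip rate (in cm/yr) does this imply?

dip-slip = throw / sin(dip) = 4.61 / sin(57.3°) = 5.478 m
net slip = dip-slip / sin(rake) = 5.478 / sin(35°) = 9.551 m
rate = 9.551 m / 334 years = 0.0286 m/yr = 2.86 cm/yr

2.86 cm/yr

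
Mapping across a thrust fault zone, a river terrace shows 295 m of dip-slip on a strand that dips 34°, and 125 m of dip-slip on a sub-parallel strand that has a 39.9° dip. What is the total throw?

throw_A = 295 × sin(34°) = 165 m
throw_B = 125 × sin(39.9°) = 80.18 m
total = 165 + 80.18 = 245 m

245 m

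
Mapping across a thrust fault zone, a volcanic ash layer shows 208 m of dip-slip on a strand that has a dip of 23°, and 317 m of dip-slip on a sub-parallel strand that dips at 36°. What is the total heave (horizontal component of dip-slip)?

heave_A = 208 × cos(23°) = 191.5 m
heave_B = 317 × cos(36°) = 256.5 m
total = 191.5 + 256.5 = 448 m

448 m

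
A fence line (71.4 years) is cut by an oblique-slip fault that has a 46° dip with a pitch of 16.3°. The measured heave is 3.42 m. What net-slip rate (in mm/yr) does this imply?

246 mm/yr

dip-slip = heave / cos(dip) = 3.42 / cos(46°) = 4.923 m
net slip = dip-slip / sin(rake) = 4.923 / sin(16.3°) = 17.54 m
rate = 17.54 m / 71.4 years = 0.246 m/yr = 246 mm/yr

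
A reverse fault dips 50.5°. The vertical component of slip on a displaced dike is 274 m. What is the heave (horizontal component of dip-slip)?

226 m

heave = throw / tan(dip) = 274 / tan(50.5°) = 226 m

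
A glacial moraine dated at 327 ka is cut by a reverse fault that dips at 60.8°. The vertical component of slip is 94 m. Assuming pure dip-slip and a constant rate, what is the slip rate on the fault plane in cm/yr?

dip-slip = throw / sin(dip) = 94 m / sin(60.8°) = 107.7 m
rate = 107.7 m / 327 ka = 0.000329 m/yr = 0.0329 cm/yr

0.0329 cm/yr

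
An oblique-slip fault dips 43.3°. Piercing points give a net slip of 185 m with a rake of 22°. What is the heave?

50.4 m

dip-slip = net slip × sin(rake) = 185 m × sin(22°) = 69.30 m
heave = dip-slip × cos(dip) = 69.30 × cos(43.3°) = 50.4 m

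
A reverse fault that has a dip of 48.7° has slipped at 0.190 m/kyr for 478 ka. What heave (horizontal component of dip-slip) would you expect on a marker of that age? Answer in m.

59.9 m

dip-slip = rate × time = 0.190 m/kyr × 478 ka = 90.82 m
heave = dip-slip × cos(dip) = 90.82 × cos(48.7°) = 59.9 m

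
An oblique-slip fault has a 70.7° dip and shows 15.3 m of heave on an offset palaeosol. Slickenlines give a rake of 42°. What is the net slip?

69.2 m

dip-slip = heave / cos(dip) = 15.3 / cos(70.7°) = 46.29 m
net slip = dip-slip / sin(rake) = 46.29 / sin(42°) = 69.2 m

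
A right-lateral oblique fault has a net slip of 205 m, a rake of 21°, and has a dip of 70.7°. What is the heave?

24.3 m

dip-slip = net slip × sin(rake) = 205 m × sin(21°) = 73.47 m
heave = dip-slip × cos(dip) = 73.47 × cos(70.7°) = 24.3 m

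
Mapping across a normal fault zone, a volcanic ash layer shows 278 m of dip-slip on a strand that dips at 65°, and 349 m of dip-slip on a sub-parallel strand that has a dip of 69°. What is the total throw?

throw_A = 278 × sin(65°) = 252 m
throw_B = 349 × sin(69°) = 325.8 m
total = 252 + 325.8 = 578 m

578 m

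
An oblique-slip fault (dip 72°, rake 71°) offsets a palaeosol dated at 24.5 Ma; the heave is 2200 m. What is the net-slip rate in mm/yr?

dip-slip = heave / cos(dip) = 2200 / cos(72°) = 7119 m
net slip = dip-slip / sin(rake) = 7119 / sin(71°) = 7530 m
rate = 7530 m / 24.5 Ma = 0.000307 m/yr = 0.307 mm/yr

0.307 mm/yr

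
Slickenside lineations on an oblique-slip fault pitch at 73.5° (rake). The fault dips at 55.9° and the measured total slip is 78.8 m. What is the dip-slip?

75.6 m

dip-slip = net slip × sin(rake) = 78.8 m × sin(73.5°) = 75.6 m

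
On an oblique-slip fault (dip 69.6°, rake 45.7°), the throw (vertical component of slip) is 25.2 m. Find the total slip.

37.6 m

dip-slip = throw / sin(dip) = 25.2 / sin(69.6°) = 26.89 m
net slip = dip-slip / sin(rake) = 26.89 / sin(45.7°) = 37.6 m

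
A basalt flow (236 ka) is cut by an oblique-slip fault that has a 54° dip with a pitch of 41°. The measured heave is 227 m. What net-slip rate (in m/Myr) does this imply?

2490 m/Myr

dip-slip = heave / cos(dip) = 227 / cos(54°) = 386.2 m
net slip = dip-slip / sin(rake) = 386.2 / sin(41°) = 588.7 m
rate = 588.7 m / 236 ka = 0.00249 m/yr = 2490 m/Myr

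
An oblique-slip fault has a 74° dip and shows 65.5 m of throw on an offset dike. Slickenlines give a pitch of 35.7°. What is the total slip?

dip-slip = throw / sin(dip) = 65.5 / sin(74°) = 68.14 m
net slip = dip-slip / sin(rake) = 68.14 / sin(35.7°) = 117 m

117 m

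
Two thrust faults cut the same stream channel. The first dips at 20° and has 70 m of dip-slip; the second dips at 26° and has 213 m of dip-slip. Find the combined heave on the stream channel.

heave_A = 70 × cos(20°) = 65.78 m
heave_B = 213 × cos(26°) = 191.4 m
total = 65.78 + 191.4 = 257 m

257 m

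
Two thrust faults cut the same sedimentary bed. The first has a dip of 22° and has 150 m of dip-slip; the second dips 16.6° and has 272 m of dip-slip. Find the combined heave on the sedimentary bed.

400 m

heave_A = 150 × cos(22°) = 139.1 m
heave_B = 272 × cos(16.6°) = 260.7 m
total = 139.1 + 260.7 = 400 m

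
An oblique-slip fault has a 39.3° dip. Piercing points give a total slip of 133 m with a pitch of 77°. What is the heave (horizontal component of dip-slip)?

dip-slip = net slip × sin(rake) = 133 m × sin(77°) = 129.6 m
heave = dip-slip × cos(dip) = 129.6 × cos(39.3°) = 100 m

100 m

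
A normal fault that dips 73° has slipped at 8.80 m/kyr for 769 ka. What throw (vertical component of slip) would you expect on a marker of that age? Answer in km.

dip-slip = rate × time = 8.80 m/kyr × 769 ka = 6767 m
throw = dip-slip × sin(dip) = 6767 × sin(73°) = 6470 m = 6.47 km

6.47 km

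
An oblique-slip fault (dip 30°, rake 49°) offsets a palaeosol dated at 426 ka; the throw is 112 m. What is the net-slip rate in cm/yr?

dip-slip = throw / sin(dip) = 112 / sin(30°) = 224 m
net slip = dip-slip / sin(rake) = 224 / sin(49°) = 296.8 m
rate = 296.8 m / 426 ka = 0.000697 m/yr = 0.0697 cm/yr

0.0697 cm/yr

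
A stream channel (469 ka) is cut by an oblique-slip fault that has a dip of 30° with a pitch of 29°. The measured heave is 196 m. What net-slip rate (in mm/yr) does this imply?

dip-slip = heave / cos(dip) = 196 / cos(30°) = 226.3 m
net slip = dip-slip / sin(rake) = 226.3 / sin(29°) = 466.8 m
rate = 466.8 m / 469 ka = 0.000995 m/yr = 0.995 mm/yr

0.995 mm/yr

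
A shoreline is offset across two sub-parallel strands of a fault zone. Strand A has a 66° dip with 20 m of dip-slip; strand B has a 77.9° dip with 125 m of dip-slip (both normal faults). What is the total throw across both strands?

throw_A = 20 × sin(66°) = 18.27 m
throw_B = 125 × sin(77.9°) = 122.2 m
total = 18.27 + 122.2 = 140 m

140 m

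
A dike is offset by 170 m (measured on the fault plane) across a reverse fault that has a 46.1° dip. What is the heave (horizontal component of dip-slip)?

118 m

heave = dip-slip × cos(dip) = 170 m × cos(46.1°) = 118 m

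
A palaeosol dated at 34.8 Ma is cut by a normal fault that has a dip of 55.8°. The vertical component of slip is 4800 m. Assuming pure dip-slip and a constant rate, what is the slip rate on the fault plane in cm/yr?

0.0167 cm/yr

dip-slip = throw / sin(dip) = 4800 m / sin(55.8°) = 5804 m
rate = 5804 m / 34.8 Ma = 0.000167 m/yr = 0.0167 cm/yr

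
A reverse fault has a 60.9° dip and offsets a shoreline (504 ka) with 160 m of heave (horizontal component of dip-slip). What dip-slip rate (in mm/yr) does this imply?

dip-slip = heave / cos(dip) = 160 m / cos(60.9°) = 329 m
rate = 329 m / 504 ka = 0.000653 m/yr = 0.653 mm/yr

0.653 mm/yr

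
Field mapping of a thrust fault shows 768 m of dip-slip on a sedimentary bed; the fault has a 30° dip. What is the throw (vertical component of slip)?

384 m

throw = dip-slip × sin(dip) = 768 m × sin(30°) = 384 m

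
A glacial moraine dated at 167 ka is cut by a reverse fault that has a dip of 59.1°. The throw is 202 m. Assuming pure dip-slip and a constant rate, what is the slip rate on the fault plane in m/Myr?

1410 m/Myr

dip-slip = throw / sin(dip) = 202 m / sin(59.1°) = 235.4 m
rate = 235.4 m / 167 ka = 0.00141 m/yr = 1410 m/Myr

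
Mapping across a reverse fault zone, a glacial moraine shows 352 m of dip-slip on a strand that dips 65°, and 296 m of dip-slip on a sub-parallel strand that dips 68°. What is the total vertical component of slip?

throw_A = 352 × sin(65°) = 319 m
throw_B = 296 × sin(68°) = 274.4 m
total = 319 + 274.4 = 593 m

593 m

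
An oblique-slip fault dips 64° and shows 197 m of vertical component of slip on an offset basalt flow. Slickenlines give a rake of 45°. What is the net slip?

310 m

dip-slip = throw / sin(dip) = 197 / sin(64°) = 219.2 m
net slip = dip-slip / sin(rake) = 219.2 / sin(45°) = 310 m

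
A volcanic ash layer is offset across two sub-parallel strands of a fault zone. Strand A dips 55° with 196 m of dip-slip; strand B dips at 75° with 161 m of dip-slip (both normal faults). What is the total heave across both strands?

heave_A = 196 × cos(55°) = 112.4 m
heave_B = 161 × cos(75°) = 41.67 m
total = 112.4 + 41.67 = 154 m

154 m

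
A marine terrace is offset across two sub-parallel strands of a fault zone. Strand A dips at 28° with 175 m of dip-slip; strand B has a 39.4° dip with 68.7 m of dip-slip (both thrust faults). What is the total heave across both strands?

heave_A = 175 × cos(28°) = 154.5 m
heave_B = 68.7 × cos(39.4°) = 53.09 m
total = 154.5 + 53.09 = 208 m

208 m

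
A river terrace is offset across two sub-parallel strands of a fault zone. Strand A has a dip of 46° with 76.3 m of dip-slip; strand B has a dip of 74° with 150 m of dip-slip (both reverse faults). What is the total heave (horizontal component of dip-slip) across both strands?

heave_A = 76.3 × cos(46°) = 53 m
heave_B = 150 × cos(74°) = 41.35 m
total = 53 + 41.35 = 94.3 m

94.3 m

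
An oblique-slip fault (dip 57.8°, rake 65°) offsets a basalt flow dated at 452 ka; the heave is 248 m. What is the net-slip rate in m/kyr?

dip-slip = heave / cos(dip) = 248 / cos(57.8°) = 465.4 m
net slip = dip-slip / sin(rake) = 465.4 / sin(65°) = 513.5 m
rate = 513.5 m / 452 ka = 0.00114 m/yr = 1.14 m/kyr

1.14 m/kyr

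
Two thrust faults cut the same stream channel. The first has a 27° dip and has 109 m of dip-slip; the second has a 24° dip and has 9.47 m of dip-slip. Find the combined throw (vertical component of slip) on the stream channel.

throw_A = 109 × sin(27°) = 49.48 m
throw_B = 9.47 × sin(24°) = 3.852 m
total = 49.48 + 3.852 = 53.3 m

53.3 m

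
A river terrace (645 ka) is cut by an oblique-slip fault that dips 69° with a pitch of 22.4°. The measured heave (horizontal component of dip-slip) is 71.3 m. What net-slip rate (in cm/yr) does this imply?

0.0809 cm/yr

dip-slip = heave / cos(dip) = 71.3 / cos(69°) = 199 m
net slip = dip-slip / sin(rake) = 199 / sin(22.4°) = 522.1 m
rate = 522.1 m / 645 ka = 0.000809 m/yr = 0.0809 cm/yr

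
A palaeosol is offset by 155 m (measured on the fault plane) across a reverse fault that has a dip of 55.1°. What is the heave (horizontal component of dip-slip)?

88.7 m

heave = dip-slip × cos(dip) = 155 m × cos(55.1°) = 88.7 m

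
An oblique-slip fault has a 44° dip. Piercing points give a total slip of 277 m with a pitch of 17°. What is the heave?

dip-slip = net slip × sin(rake) = 277 m × sin(17°) = 80.99 m
heave = dip-slip × cos(dip) = 80.99 × cos(44°) = 58.3 m

58.3 m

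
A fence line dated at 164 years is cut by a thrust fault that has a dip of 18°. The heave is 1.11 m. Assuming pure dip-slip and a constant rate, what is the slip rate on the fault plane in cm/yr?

dip-slip = heave / cos(dip) = 1.11 m / cos(18°) = 1.167 m
rate = 1.167 m / 164 years = 0.00712 m/yr = 0.712 cm/yr

0.712 cm/yr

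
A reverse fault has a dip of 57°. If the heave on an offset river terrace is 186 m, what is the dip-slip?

dip-slip = heave / cos(dip) = 186 / cos(57°) = 342 m

342 m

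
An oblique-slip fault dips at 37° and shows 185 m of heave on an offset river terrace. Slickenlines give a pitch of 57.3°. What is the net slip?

dip-slip = heave / cos(dip) = 185 / cos(37°) = 231.6 m
net slip = dip-slip / sin(rake) = 231.6 / sin(57.3°) = 275 m

275 m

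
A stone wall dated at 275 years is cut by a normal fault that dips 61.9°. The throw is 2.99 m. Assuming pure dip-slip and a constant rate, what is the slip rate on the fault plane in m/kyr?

dip-slip = throw / sin(dip) = 2.99 m / sin(61.9°) = 3.390 m
rate = 3.390 m / 275 years = 0.0123 m/yr = 12.3 m/kyr

12.3 m/kyr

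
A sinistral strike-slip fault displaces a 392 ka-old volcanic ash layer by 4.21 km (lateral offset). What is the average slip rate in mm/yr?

rate = 4.21 km / 392 ka = 0.0107 m/yr = 10.7 mm/yr

10.7 mm/yr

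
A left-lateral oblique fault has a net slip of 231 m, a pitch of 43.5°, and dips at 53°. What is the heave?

95.7 m

dip-slip = net slip × sin(rake) = 231 m × sin(43.5°) = 159 m
heave = dip-slip × cos(dip) = 159 × cos(53°) = 95.7 m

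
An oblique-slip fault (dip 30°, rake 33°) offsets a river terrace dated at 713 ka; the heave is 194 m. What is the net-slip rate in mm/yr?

0.577 mm/yr

dip-slip = heave / cos(dip) = 194 / cos(30°) = 224 m
net slip = dip-slip / sin(rake) = 224 / sin(33°) = 411.3 m
rate = 411.3 m / 713 ka = 0.000577 m/yr = 0.577 mm/yr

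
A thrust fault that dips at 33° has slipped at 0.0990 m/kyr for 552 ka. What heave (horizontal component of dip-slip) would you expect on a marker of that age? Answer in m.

dip-slip = rate × time = 0.0990 m/kyr × 552 ka = 54.65 m
heave = dip-slip × cos(dip) = 54.65 × cos(33°) = 45.8 m

45.8 m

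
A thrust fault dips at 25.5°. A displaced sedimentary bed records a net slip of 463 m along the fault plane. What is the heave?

heave = dip-slip × cos(dip) = 463 m × cos(25.5°) = 418 m

418 m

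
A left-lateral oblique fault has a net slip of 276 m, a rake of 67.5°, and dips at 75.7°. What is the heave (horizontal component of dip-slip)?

63 m

dip-slip = net slip × sin(rake) = 276 m × sin(67.5°) = 255 m
heave = dip-slip × cos(dip) = 255 × cos(75.7°) = 63 m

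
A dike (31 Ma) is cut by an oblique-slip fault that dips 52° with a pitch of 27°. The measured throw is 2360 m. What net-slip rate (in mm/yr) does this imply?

dip-slip = throw / sin(dip) = 2360 / sin(52°) = 2995 m
net slip = dip-slip / sin(rake) = 2995 / sin(27°) = 6597 m
rate = 6597 m / 31 Ma = 0.000213 m/yr = 0.213 mm/yr

0.213 mm/yr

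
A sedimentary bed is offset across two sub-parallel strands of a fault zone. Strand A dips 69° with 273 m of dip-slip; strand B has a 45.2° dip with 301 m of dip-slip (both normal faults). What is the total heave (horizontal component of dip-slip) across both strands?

310 m

heave_A = 273 × cos(69°) = 97.83 m
heave_B = 301 × cos(45.2°) = 212.1 m
total = 97.83 + 212.1 = 310 m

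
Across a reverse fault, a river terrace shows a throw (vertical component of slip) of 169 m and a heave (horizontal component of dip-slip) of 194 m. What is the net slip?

257 m

net slip = √(throw² + heave²) = √(169² + 194²) = 257 m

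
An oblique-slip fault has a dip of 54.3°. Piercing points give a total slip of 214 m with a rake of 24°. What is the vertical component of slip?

70.7 m

dip-slip = net slip × sin(rake) = 214 m × sin(24°) = 87.04 m
throw = dip-slip × sin(dip) = 87.04 × sin(54.3°) = 70.7 m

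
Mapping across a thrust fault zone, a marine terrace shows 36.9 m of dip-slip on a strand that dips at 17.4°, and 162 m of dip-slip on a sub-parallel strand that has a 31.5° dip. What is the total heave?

173 m

heave_A = 36.9 × cos(17.4°) = 35.21 m
heave_B = 162 × cos(31.5°) = 138.1 m
total = 35.21 + 138.1 = 173 m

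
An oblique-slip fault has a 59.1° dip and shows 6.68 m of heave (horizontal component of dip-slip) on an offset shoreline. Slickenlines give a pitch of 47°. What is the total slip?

17.8 m

dip-slip = heave / cos(dip) = 6.68 / cos(59.1°) = 13.01 m
net slip = dip-slip / sin(rake) = 13.01 / sin(47°) = 17.8 m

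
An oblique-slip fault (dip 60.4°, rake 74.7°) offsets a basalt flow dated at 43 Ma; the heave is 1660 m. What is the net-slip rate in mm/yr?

dip-slip = heave / cos(dip) = 1660 / cos(60.4°) = 3361 m
net slip = dip-slip / sin(rake) = 3361 / sin(74.7°) = 3484 m
rate = 3484 m / 43 Ma = 0.0000810 m/yr = 0.0810 mm/yr

0.0810 mm/yr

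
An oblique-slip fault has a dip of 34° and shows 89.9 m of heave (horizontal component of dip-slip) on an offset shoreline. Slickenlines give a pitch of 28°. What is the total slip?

231 m

dip-slip = heave / cos(dip) = 89.9 / cos(34°) = 108.4 m
net slip = dip-slip / sin(rake) = 108.4 / sin(28°) = 231 m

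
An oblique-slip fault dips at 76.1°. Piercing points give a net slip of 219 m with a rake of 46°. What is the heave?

dip-slip = net slip × sin(rake) = 219 m × sin(46°) = 157.5 m
heave = dip-slip × cos(dip) = 157.5 × cos(76.1°) = 37.8 m

37.8 m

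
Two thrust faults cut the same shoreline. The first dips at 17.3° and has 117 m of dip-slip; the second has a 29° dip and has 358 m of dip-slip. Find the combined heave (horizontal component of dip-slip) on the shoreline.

heave_A = 117 × cos(17.3°) = 111.7 m
heave_B = 358 × cos(29°) = 313.1 m
total = 111.7 + 313.1 = 425 m

425 m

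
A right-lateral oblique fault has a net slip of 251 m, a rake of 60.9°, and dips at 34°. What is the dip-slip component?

219 m

dip-slip = net slip × sin(rake) = 251 m × sin(60.9°) = 219 m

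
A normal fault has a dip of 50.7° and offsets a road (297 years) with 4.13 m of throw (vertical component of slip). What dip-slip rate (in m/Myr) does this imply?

dip-slip = throw / sin(dip) = 4.13 m / sin(50.7°) = 5.337 m
rate = 5.337 m / 297 years = 0.0180 m/yr = 18000 m/Myr

18000 m/Myr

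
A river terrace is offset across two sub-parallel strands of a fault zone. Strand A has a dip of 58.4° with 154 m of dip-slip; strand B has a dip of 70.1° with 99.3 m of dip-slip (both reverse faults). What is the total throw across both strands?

throw_A = 154 × sin(58.4°) = 131.2 m
throw_B = 99.3 × sin(70.1°) = 93.37 m
total = 131.2 + 93.37 = 225 m

225 m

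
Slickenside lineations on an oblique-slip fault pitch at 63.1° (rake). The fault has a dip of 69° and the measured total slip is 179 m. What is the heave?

dip-slip = net slip × sin(rake) = 179 m × sin(63.1°) = 159.6 m
heave = dip-slip × cos(dip) = 159.6 × cos(69°) = 57.2 m

57.2 m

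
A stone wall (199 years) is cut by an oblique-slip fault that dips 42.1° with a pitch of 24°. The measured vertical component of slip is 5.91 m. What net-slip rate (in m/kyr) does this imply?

109 m/kyr

dip-slip = throw / sin(dip) = 5.91 / sin(42.1°) = 8.815 m
net slip = dip-slip / sin(rake) = 8.815 / sin(24°) = 21.67 m
rate = 21.67 m / 199 years = 0.109 m/yr = 109 m/kyr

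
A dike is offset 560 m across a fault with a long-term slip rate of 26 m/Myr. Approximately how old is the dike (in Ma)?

age = offset / rate = 560 m / (26 m/Myr) = 2.15e+07 yr = 21.5 Ma

21.5 Ma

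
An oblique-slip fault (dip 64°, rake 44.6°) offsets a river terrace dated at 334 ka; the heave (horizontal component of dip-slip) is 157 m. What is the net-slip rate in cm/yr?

dip-slip = heave / cos(dip) = 157 / cos(64°) = 358.1 m
net slip = dip-slip / sin(rake) = 358.1 / sin(44.6°) = 510.1 m
rate = 510.1 m / 334 ka = 0.00153 m/yr = 0.153 cm/yr

0.153 cm/yr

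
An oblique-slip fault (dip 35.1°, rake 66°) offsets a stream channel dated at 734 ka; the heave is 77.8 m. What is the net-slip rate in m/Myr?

142 m/Myr

dip-slip = heave / cos(dip) = 77.8 / cos(35.1°) = 95.09 m
net slip = dip-slip / sin(rake) = 95.09 / sin(66°) = 104.1 m
rate = 104.1 m / 734 ka = 0.000142 m/yr = 142 m/Myr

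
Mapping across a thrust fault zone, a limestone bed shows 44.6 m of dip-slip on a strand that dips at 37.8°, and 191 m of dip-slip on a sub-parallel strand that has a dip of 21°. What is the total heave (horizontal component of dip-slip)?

heave_A = 44.6 × cos(37.8°) = 35.24 m
heave_B = 191 × cos(21°) = 178.3 m
total = 35.24 + 178.3 = 214 m

214 m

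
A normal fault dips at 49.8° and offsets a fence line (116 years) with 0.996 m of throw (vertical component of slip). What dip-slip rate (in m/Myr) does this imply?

dip-slip = throw / sin(dip) = 0.996 m / sin(49.8°) = 1.304 m
rate = 1.304 m / 116 years = 0.0112 m/yr = 11200 m/Myr

11200 m/Myr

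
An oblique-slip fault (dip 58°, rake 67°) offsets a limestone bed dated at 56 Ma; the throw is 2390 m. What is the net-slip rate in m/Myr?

dip-slip = throw / sin(dip) = 2390 / sin(58°) = 2818 m
net slip = dip-slip / sin(rake) = 2818 / sin(67°) = 3062 m
rate = 3062 m / 56 Ma = 0.0000547 m/yr = 54.7 m/Myr

54.7 m/Myr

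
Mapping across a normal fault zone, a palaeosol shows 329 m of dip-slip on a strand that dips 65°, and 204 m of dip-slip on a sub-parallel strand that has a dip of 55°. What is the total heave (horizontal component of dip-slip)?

heave_A = 329 × cos(65°) = 139 m
heave_B = 204 × cos(55°) = 117 m
total = 139 + 117 = 256 m

256 m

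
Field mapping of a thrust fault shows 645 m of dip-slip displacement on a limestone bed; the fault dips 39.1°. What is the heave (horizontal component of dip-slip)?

heave = dip-slip × cos(dip) = 645 m × cos(39.1°) = 501 m

501 m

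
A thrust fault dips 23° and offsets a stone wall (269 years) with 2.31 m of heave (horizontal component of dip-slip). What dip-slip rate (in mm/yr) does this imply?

9.33 mm/yr

dip-slip = heave / cos(dip) = 2.31 m / cos(23°) = 2.509 m
rate = 2.509 m / 269 years = 0.00933 m/yr = 9.33 mm/yr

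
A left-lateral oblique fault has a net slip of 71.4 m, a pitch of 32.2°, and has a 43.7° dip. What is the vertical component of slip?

dip-slip = net slip × sin(rake) = 71.4 m × sin(32.2°) = 38.05 m
throw = dip-slip × sin(dip) = 38.05 × sin(43.7°) = 26.3 m

26.3 m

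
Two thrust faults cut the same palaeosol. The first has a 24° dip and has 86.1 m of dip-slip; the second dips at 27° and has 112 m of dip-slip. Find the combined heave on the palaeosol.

178 m

heave_A = 86.1 × cos(24°) = 78.66 m
heave_B = 112 × cos(27°) = 99.79 m
total = 78.66 + 99.79 = 178 m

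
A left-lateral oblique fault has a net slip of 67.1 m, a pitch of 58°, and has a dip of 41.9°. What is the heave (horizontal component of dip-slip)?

42.4 m

dip-slip = net slip × sin(rake) = 67.1 m × sin(58°) = 56.90 m
heave = dip-slip × cos(dip) = 56.90 × cos(41.9°) = 42.4 m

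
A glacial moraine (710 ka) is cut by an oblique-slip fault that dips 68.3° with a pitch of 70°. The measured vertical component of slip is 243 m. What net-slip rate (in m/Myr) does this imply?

dip-slip = throw / sin(dip) = 243 / sin(68.3°) = 261.5 m
net slip = dip-slip / sin(rake) = 261.5 / sin(70°) = 278.3 m
rate = 278.3 m / 710 ka = 0.000392 m/yr = 392 m/Myr

392 m/Myr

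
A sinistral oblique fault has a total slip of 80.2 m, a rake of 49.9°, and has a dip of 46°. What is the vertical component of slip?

44.1 m

dip-slip = net slip × sin(rake) = 80.2 m × sin(49.9°) = 61.35 m
throw = dip-slip × sin(dip) = 61.35 × sin(46°) = 44.1 m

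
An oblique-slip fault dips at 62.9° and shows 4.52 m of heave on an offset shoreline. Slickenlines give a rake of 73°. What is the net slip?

dip-slip = heave / cos(dip) = 4.52 / cos(62.9°) = 9.922 m
net slip = dip-slip / sin(rake) = 9.922 / sin(73°) = 10.4 m

10.4 m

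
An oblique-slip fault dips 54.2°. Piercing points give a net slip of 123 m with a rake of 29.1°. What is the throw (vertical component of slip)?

dip-slip = net slip × sin(rake) = 123 m × sin(29.1°) = 59.82 m
throw = dip-slip × sin(dip) = 59.82 × sin(54.2°) = 48.5 m

48.5 m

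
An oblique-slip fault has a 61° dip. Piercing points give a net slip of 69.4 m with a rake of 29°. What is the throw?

29.4 m

dip-slip = net slip × sin(rake) = 69.4 m × sin(29°) = 33.65 m
throw = dip-slip × sin(dip) = 33.65 × sin(61°) = 29.4 m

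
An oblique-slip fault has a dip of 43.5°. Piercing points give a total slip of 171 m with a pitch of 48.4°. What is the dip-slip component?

dip-slip = net slip × sin(rake) = 171 m × sin(48.4°) = 128 m

128 m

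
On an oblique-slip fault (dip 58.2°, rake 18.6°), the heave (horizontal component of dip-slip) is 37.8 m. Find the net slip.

dip-slip = heave / cos(dip) = 37.8 / cos(58.2°) = 71.73 m
net slip = dip-slip / sin(rake) = 71.73 / sin(18.6°) = 225 m

225 m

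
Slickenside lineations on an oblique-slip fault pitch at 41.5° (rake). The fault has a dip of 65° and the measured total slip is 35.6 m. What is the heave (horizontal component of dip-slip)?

9.97 m

dip-slip = net slip × sin(rake) = 35.6 m × sin(41.5°) = 23.59 m
heave = dip-slip × cos(dip) = 23.59 × cos(65°) = 9.97 m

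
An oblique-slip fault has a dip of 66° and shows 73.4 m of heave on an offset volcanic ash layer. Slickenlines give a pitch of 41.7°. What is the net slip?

271 m

dip-slip = heave / cos(dip) = 73.4 / cos(66°) = 180.5 m
net slip = dip-slip / sin(rake) = 180.5 / sin(41.7°) = 271 m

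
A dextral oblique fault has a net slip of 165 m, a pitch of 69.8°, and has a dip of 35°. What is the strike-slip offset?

57 m

strike-slip = net slip × cos(rake) = 165 m × cos(69.8°) = 57 m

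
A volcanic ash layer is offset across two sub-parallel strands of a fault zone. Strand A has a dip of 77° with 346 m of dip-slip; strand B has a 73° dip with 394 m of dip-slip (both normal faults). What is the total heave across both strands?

heave_A = 346 × cos(77°) = 77.83 m
heave_B = 394 × cos(73°) = 115.2 m
total = 77.83 + 115.2 = 193 m

193 m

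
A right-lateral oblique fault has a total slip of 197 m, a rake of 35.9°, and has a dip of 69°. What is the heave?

dip-slip = net slip × sin(rake) = 197 m × sin(35.9°) = 115.5 m
heave = dip-slip × cos(dip) = 115.5 × cos(69°) = 41.4 m

41.4 m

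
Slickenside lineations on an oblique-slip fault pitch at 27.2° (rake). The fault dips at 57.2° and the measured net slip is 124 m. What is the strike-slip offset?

110 m

strike-slip = net slip × cos(rake) = 124 m × cos(27.2°) = 110 m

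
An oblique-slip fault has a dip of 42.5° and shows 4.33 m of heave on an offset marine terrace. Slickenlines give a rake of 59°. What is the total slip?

dip-slip = heave / cos(dip) = 4.33 / cos(42.5°) = 5.873 m
net slip = dip-slip / sin(rake) = 5.873 / sin(59°) = 6.85 m

6.85 m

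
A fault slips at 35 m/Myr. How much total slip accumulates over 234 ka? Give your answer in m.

slip = rate × time = 35 m/Myr × 234 ka = 8.19 m

8.19 m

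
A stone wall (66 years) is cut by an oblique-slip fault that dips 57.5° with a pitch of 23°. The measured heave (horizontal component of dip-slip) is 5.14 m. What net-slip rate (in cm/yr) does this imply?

37.1 cm/yr

dip-slip = heave / cos(dip) = 5.14 / cos(57.5°) = 9.566 m
net slip = dip-slip / sin(rake) = 9.566 / sin(23°) = 24.48 m
rate = 24.48 m / 66 years = 0.371 m/yr = 37.1 cm/yr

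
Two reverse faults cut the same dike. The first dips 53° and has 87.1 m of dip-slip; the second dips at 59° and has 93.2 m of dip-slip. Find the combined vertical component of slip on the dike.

throw_A = 87.1 × sin(53°) = 69.56 m
throw_B = 93.2 × sin(59°) = 79.89 m
total = 69.56 + 79.89 = 149 m

149 m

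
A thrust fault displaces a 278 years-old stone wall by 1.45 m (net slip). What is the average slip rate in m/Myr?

rate = 1.45 m / 278 years = 0.00522 m/yr = 5220 m/Myr

5220 m/Myr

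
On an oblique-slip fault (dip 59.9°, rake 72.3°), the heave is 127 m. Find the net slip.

dip-slip = heave / cos(dip) = 127 / cos(59.9°) = 253.2 m
net slip = dip-slip / sin(rake) = 253.2 / sin(72.3°) = 266 m

266 m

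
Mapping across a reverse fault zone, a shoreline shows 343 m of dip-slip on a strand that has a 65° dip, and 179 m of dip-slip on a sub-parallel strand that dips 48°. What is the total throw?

throw_A = 343 × sin(65°) = 310.9 m
throw_B = 179 × sin(48°) = 133 m
total = 310.9 + 133 = 444 m

444 m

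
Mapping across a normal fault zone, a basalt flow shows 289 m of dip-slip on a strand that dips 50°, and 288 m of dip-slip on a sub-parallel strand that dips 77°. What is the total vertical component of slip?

throw_A = 289 × sin(50°) = 221.4 m
throw_B = 288 × sin(77°) = 280.6 m
total = 221.4 + 280.6 = 502 m

502 m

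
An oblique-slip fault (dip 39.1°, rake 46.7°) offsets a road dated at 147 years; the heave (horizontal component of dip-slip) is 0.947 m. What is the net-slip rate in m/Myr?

11400 m/Myr

dip-slip = heave / cos(dip) = 0.947 / cos(39.1°) = 1.220 m
net slip = dip-slip / sin(rake) = 1.220 / sin(46.7°) = 1.677 m
rate = 1.677 m / 147 years = 0.0114 m/yr = 11400 m/Myr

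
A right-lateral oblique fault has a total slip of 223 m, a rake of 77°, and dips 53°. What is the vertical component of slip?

174 m

dip-slip = net slip × sin(rake) = 223 m × sin(77°) = 217.3 m
throw = dip-slip × sin(dip) = 217.3 × sin(53°) = 174 m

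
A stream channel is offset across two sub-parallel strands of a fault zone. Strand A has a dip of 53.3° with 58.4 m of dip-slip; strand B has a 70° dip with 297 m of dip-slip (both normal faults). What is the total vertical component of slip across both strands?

326 m

throw_A = 58.4 × sin(53.3°) = 46.82 m
throw_B = 297 × sin(70°) = 279.1 m
total = 46.82 + 279.1 = 326 m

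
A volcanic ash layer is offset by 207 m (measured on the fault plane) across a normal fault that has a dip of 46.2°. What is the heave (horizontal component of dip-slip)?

143 m

heave = dip-slip × cos(dip) = 207 m × cos(46.2°) = 143 m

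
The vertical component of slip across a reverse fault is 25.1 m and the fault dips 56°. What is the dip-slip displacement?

dip-slip = throw / sin(dip) = 25.1 / sin(56°) = 30.3 m

30.3 m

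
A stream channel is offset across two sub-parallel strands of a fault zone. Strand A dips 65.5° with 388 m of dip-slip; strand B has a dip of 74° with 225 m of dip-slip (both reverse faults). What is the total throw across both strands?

569 m

throw_A = 388 × sin(65.5°) = 353.1 m
throw_B = 225 × sin(74°) = 216.3 m
total = 353.1 + 216.3 = 569 m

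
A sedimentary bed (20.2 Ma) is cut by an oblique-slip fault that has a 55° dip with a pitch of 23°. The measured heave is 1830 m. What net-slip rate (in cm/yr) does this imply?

0.0404 cm/yr

dip-slip = heave / cos(dip) = 1830 / cos(55°) = 3191 m
net slip = dip-slip / sin(rake) = 3191 / sin(23°) = 8165 m
rate = 8165 m / 20.2 Ma = 0.000404 m/yr = 0.0404 cm/yr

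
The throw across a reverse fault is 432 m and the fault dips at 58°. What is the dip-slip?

dip-slip = throw / sin(dip) = 432 / sin(58°) = 509 m

509 m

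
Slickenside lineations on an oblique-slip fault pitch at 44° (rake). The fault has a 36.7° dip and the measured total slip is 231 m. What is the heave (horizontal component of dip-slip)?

129 m

dip-slip = net slip × sin(rake) = 231 m × sin(44°) = 160.5 m
heave = dip-slip × cos(dip) = 160.5 × cos(36.7°) = 129 m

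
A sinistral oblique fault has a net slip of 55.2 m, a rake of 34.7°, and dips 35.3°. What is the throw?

18.2 m

dip-slip = net slip × sin(rake) = 55.2 m × sin(34.7°) = 31.42 m
throw = dip-slip × sin(dip) = 31.42 × sin(35.3°) = 18.2 m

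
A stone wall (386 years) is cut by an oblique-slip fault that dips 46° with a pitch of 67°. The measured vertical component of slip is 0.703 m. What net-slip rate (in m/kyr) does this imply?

dip-slip = throw / sin(dip) = 0.703 / sin(46°) = 0.9773 m
net slip = dip-slip / sin(rake) = 0.9773 / sin(67°) = 1.062 m
rate = 1.062 m / 386 years = 0.00275 m/yr = 2.75 m/kyr

2.75 m/kyr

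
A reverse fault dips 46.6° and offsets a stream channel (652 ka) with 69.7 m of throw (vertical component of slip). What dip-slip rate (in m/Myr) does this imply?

dip-slip = throw / sin(dip) = 69.7 m / sin(46.6°) = 95.93 m
rate = 95.93 m / 652 ka = 0.000147 m/yr = 147 m/Myr

147 m/Myr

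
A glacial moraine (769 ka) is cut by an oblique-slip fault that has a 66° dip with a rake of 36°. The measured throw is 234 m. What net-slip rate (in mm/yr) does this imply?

0.567 mm/yr

dip-slip = throw / sin(dip) = 234 / sin(66°) = 256.1 m
net slip = dip-slip / sin(rake) = 256.1 / sin(36°) = 435.8 m
rate = 435.8 m / 769 ka = 0.000567 m/yr = 0.567 mm/yr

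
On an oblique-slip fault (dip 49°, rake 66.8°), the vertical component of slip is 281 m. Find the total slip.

dip-slip = throw / sin(dip) = 281 / sin(49°) = 372.3 m
net slip = dip-slip / sin(rake) = 372.3 / sin(66.8°) = 405 m

405 m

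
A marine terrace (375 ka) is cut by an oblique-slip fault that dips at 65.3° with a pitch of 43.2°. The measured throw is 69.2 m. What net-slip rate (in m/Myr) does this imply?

297 m/Myr

dip-slip = throw / sin(dip) = 69.2 / sin(65.3°) = 76.17 m
net slip = dip-slip / sin(rake) = 76.17 / sin(43.2°) = 111.3 m
rate = 111.3 m / 375 ka = 0.000297 m/yr = 297 m/Myr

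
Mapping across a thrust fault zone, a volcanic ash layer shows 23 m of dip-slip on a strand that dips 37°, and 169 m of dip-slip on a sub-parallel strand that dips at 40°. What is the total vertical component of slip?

122 m

throw_A = 23 × sin(37°) = 13.84 m
throw_B = 169 × sin(40°) = 108.6 m
total = 13.84 + 108.6 = 122 m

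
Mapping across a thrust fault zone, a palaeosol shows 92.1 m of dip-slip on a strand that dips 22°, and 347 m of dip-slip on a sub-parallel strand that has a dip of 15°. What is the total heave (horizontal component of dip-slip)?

heave_A = 92.1 × cos(22°) = 85.39 m
heave_B = 347 × cos(15°) = 335.2 m
total = 85.39 + 335.2 = 421 m

421 m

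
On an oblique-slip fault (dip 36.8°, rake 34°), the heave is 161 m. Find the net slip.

360 m

dip-slip = heave / cos(dip) = 161 / cos(36.8°) = 201.1 m
net slip = dip-slip / sin(rake) = 201.1 / sin(34°) = 360 m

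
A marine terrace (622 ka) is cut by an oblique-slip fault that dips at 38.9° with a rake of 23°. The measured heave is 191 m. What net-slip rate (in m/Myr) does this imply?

1010 m/Myr

dip-slip = heave / cos(dip) = 191 / cos(38.9°) = 245.4 m
net slip = dip-slip / sin(rake) = 245.4 / sin(23°) = 628.1 m
rate = 628.1 m / 622 ka = 0.00101 m/yr = 1010 m/Myr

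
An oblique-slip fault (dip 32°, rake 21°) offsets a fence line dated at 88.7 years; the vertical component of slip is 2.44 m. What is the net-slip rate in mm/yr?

145 mm/yr

dip-slip = throw / sin(dip) = 2.44 / sin(32°) = 4.604 m
net slip = dip-slip / sin(rake) = 4.604 / sin(21°) = 12.85 m
rate = 12.85 m / 88.7 years = 0.145 m/yr = 145 mm/yr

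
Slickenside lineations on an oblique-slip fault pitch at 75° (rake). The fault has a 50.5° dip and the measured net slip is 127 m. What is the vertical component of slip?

dip-slip = net slip × sin(rake) = 127 m × sin(75°) = 122.7 m
throw = dip-slip × sin(dip) = 122.7 × sin(50.5°) = 94.7 m

94.7 m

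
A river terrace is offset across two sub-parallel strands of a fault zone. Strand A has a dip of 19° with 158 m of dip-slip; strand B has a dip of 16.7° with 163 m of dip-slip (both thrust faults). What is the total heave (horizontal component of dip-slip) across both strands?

heave_A = 158 × cos(19°) = 149.4 m
heave_B = 163 × cos(16.7°) = 156.1 m
total = 149.4 + 156.1 = 306 m

306 m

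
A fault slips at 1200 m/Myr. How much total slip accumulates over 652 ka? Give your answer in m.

slip = rate × time = 1200 m/Myr × 652 ka = 782 m

782 m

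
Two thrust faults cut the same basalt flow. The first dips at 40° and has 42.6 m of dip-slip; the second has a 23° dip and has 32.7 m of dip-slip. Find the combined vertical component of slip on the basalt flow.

throw_A = 42.6 × sin(40°) = 27.38 m
throw_B = 32.7 × sin(23°) = 12.78 m
total = 27.38 + 12.78 = 40.2 m

40.2 m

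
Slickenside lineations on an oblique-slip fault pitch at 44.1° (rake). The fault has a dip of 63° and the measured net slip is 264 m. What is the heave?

83.4 m

dip-slip = net slip × sin(rake) = 264 m × sin(44.1°) = 183.7 m
heave = dip-slip × cos(dip) = 183.7 × cos(63°) = 83.4 m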